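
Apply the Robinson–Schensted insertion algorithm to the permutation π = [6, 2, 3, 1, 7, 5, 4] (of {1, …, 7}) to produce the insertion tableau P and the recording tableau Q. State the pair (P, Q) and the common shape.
P = [1, 3, 4] / [2, 5] / [6, 7];  Q = [1, 3, 5] / [2, 6] / [4, 7];  common shape = (3, 2, 2)

Row-insert the values π_1, π_2, … into P one at a time, bumping the leftmost entry strictly greater than the inserted value down to the next row. The recording tableau Q records, in position (i, j), the step at which that cell was added to P.
  Insert 6 (step 1): P = [6];  Q = [1]
  Insert 2 (step 2): P = [2] / [6];  Q = [1] / [2]
  Insert 3 (step 3): P = [2, 3] / [6];  Q = [1, 3] / [2]
  Insert 1 (step 4): P = [1, 3] / [2] / [6];  Q = [1, 3] / [2] / [4]
  Insert 7 (step 5): P = [1, 3, 7] / [2] / [6];  Q = [1, 3, 5] / [2] / [4]
  Insert 5 (step 6): P = [1, 3, 5] / [2, 7] / [6];  Q = [1, 3, 5] / [2, 6] / [4]
  Insert 4 (step 7): P = [1, 3, 4] / [2, 5] / [6, 7];  Q = [1, 3, 5] / [2, 6] / [4, 7]
Final shape: (3, 2, 2).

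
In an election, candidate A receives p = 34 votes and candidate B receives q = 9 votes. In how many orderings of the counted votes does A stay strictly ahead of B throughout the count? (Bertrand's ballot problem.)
Strict-lead orderings = 327861625

Total orderings of the 43 votes with 34 for A: C(43, 34) = 563921995. By the Bertrand ballot formula (Cycle Lemma / reflection principle), the number of orderings in which A is strictly ahead of B throughout is (p − q)/(p + q) · C(p + q, p) = (34 − 9)/(34 + 9) · 563921995 = 327861625.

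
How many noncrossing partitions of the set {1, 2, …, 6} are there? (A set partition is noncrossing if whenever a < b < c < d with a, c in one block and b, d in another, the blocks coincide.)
C_6 = 132

These noncrossing partitions are counted by the Catalan number C_n = (1/(n + 1)) · C(2n, n). For n = 6: C_6 = (1/7) · C(12, 6) = 924/7 = 132.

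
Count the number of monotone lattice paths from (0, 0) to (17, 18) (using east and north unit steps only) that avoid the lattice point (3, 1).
Number of paths = 3476837550

Total paths from (0, 0) to (17, 18): C(35, 17) = 4537567650. Paths through (3, 1): (paths (0, 0) → (3, 1)) × (paths (3, 1) → (17, 18)) = C(4, 3) · C(31, 14) = 4 · 265182525 = 1060730100. Avoidance count = 4537567650 − 1060730100 = 3476837550.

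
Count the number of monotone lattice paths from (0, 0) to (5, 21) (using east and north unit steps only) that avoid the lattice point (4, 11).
Number of paths = 50765

Total paths from (0, 0) to (5, 21): C(26, 5) = 65780. Paths through (4, 11): (paths (0, 0) → (4, 11)) × (paths (4, 11) → (5, 21)) = C(15, 4) · C(11, 1) = 1365 · 11 = 15015. Avoidance count = 65780 − 15015 = 50765.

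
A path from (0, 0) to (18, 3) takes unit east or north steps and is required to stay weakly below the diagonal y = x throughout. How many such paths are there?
Number of paths = 1120

By the reflection principle (André's argument), the number of monotone paths to (18, 3) with n ≤ m that never go above y = x is C(21, 18) − C(21, 19) = 1330 − 210 = 1120.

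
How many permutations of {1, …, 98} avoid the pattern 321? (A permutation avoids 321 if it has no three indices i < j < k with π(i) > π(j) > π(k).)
C_98 = 57743358069601357782187700608042856334020731624756611000

These 321-avoiding permutations are counted by the Catalan number C_n = (1/(n + 1)) · C(2n, n). For n = 98: C_98 = (1/99) · C(196, 98) = 5716592448890534420436582360196242777068052430850904489000/99 = 57743358069601357782187700608042856334020731624756611000.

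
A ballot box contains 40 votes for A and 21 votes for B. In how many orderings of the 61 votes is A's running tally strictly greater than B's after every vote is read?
Strict-lead orderings = 3792621219538305

Total orderings of the 61 votes with 40 for A: C(61, 40) = 12176310231149295. By the Bertrand ballot formula (Cycle Lemma / reflection principle), the number of orderings in which A is strictly ahead of B throughout is (p − q)/(p + q) · C(p + q, p) = (40 − 21)/(40 + 21) · 12176310231149295 = 3792621219538305.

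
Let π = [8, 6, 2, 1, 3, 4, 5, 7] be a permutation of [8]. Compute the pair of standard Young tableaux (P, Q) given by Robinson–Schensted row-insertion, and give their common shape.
P = [1, 3, 4, 5, 7] / [2] / [6] / [8];  Q = [1, 5, 6, 7, 8] / [2] / [3] / [4];  common shape = (5, 1, 1, 1)

Row-insert the values π_1, π_2, … into P one at a time, bumping the leftmost entry strictly greater than the inserted value down to the next row. The recording tableau Q records, in position (i, j), the step at which that cell was added to P.
  Insert 8 (step 1): P = [8];  Q = [1]
  Insert 6 (step 2): P = [6] / [8];  Q = [1] / [2]
  Insert 2 (step 3): P = [2] / [6] / [8];  Q = [1] / [2] / [3]
  Insert 1 (step 4): P = [1] / [2] / [6] / [8];  Q = [1] / [2] / [3] / [4]
  Insert 3 (step 5): P = [1, 3] / [2] / [6] / [8];  Q = [1, 5] / [2] / [3] / [4]
  Insert 4 (step 6): P = [1, 3, 4] / [2] / [6] / [8];  Q = [1, 5, 6] / [2] / [3] / [4]
  Insert 5 (step 7): P = [1, 3, 4, 5] / [2] / [6] / [8];  Q = [1, 5, 6, 7] / [2] / [3] / [4]
  Insert 7 (step 8): P = [1, 3, 4, 5, 7] / [2] / [6] / [8];  Q = [1, 5, 6, 7, 8] / [2] / [3] / [4]
Final shape: (5, 1, 1, 1).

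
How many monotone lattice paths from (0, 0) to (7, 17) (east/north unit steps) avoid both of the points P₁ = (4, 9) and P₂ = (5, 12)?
Number of paths = 158241

Inclusion–exclusion. Total paths: C(24, 7) = 346104. Through P₁: C(13, 4)·C(11, 3) = 117975. Through P₂: C(17, 5)·C(7, 2) = 129948. Since P₁ is strictly southwest of P₂, a monotone path through both must visit P₁ then P₂; paths through both = C(13, 4)·C(4, 1)·C(7, 2) = 60060. Avoid both = 346104 − 117975 − 129948 + 60060 = 158241.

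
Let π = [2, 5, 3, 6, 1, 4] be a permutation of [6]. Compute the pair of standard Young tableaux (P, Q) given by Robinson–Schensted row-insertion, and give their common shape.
P = [1, 3, 4] / [2, 6] / [5];  Q = [1, 2, 4] / [3, 6] / [5];  common shape = (3, 2, 1)

Row-insert the values π_1, π_2, … into P one at a time, bumping the leftmost entry strictly greater than the inserted value down to the next row. The recording tableau Q records, in position (i, j), the step at which that cell was added to P.
  Insert 2 (step 1): P = [2];  Q = [1]
  Insert 5 (step 2): P = [2, 5];  Q = [1, 2]
  Insert 3 (step 3): P = [2, 3] / [5];  Q = [1, 2] / [3]
  Insert 6 (step 4): P = [2, 3, 6] / [5];  Q = [1, 2, 4] / [3]
  Insert 1 (step 5): P = [1, 3, 6] / [2] / [5];  Q = [1, 2, 4] / [3] / [5]
  Insert 4 (step 6): P = [1, 3, 4] / [2, 6] / [5];  Q = [1, 2, 4] / [3, 6] / [5]
Final shape: (3, 2, 1).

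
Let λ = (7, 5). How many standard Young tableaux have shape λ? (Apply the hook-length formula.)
# SYT of shape (7, 5) = 297

Hook-length formula: f^λ = n! / Π hook(c), product over all cells c of the Young diagram. For λ = (7, 5), n = 12 boxes. Hook lengths by row (left-to-right, top-to-bottom): [8, 7, 6, 5, 4, 2, 1]; [5, 4, 3, 2, 1]. Product of hooks = 1612800. So f^λ = 12! / 1612800 = 479001600 / 1612800 = 297.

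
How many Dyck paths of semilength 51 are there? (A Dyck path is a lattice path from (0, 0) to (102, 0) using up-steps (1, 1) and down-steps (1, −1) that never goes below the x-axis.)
C_51 = 7684785670514316385230816156

These Dyck paths are counted by the Catalan number C_n = (1/(n + 1)) · C(2n, n). For n = 51: C_51 = (1/52) · C(102, 51) = 399608854866744452032002440112/52 = 7684785670514316385230816156.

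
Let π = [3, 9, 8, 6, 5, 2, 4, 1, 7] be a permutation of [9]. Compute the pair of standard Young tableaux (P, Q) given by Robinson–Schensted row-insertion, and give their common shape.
P = [1, 4, 7] / [2, 5] / [3] / [6] / [8] / [9];  Q = [1, 2, 9] / [3, 7] / [4] / [5] / [6] / [8];  common shape = (3, 2, 1, 1, 1, 1)

Row-insert the values π_1, π_2, … into P one at a time, bumping the leftmost entry strictly greater than the inserted value down to the next row. The recording tableau Q records, in position (i, j), the step at which that cell was added to P.
  Insert 3 (step 1): P = [3];  Q = [1]
  Insert 9 (step 2): P = [3, 9];  Q = [1, 2]
  Insert 8 (step 3): P = [3, 8] / [9];  Q = [1, 2] / [3]
  Insert 6 (step 4): P = [3, 6] / [8] / [9];  Q = [1, 2] / [3] / [4]
  Insert 5 (step 5): P = [3, 5] / [6] / [8] / [9];  Q = [1, 2] / [3] / [4] / [5]
  Insert 2 (step 6): P = [2, 5] / [3] / [6] / [8] / [9];  Q = [1, 2] / [3] / [4] / [5] / [6]
  Insert 4 (step 7): P = [2, 4] / [3, 5] / [6] / [8] / [9];  Q = [1, 2] / [3, 7] / [4] / [5] / [6]
  Insert 1 (step 8): P = [1, 4] / [2, 5] / [3] / [6] / [8] / [9];  Q = [1, 2] / [3, 7] / [4] / [5] / [6] / [8]
  Insert 7 (step 9): P = [1, 4, 7] / [2, 5] / [3] / [6] / [8] / [9];  Q = [1, 2, 9] / [3, 7] / [4] / [5] / [6] / [8]
Final shape: (3, 2, 1, 1, 1, 1).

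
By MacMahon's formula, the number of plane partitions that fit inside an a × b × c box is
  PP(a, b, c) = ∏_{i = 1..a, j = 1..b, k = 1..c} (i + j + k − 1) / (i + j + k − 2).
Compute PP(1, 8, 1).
PP(1, 8, 1) = 9

Evaluate the triple product over i = 1..1, j = 1..8, k = 1..1. The factors are (2/1) · (3/2) · (4/3) · (5/4) · (6/5) · (7/6) · (8/7) · (9/8). The numerators and denominators telescope so the product is an integer; carrying out the multiplication exactly gives PP(1, 8, 1) = 9.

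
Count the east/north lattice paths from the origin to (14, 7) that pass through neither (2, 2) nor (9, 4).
Number of paths = 51208

Inclusion–exclusion. Total paths: C(21, 14) = 116280. Through P₁: C(4, 2)·C(17, 12) = 37128. Through P₂: C(13, 9)·C(8, 5) = 40040. Since P₁ is strictly southwest of P₂, a monotone path through both must visit P₁ then P₂; paths through both = C(4, 2)·C(9, 7)·C(8, 5) = 12096. Avoid both = 116280 − 37128 − 40040 + 12096 = 51208.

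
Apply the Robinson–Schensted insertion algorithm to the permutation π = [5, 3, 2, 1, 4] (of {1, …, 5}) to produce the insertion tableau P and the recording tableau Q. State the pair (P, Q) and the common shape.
P = [1, 4] / [2] / [3] / [5];  Q = [1, 5] / [2] / [3] / [4];  common shape = (2, 1, 1, 1)

Row-insert the values π_1, π_2, … into P one at a time, bumping the leftmost entry strictly greater than the inserted value down to the next row. The recording tableau Q records, in position (i, j), the step at which that cell was added to P.
  Insert 5 (step 1): P = [5];  Q = [1]
  Insert 3 (step 2): P = [3] / [5];  Q = [1] / [2]
  Insert 2 (step 3): P = [2] / [3] / [5];  Q = [1] / [2] / [3]
  Insert 1 (step 4): P = [1] / [2] / [3] / [5];  Q = [1] / [2] / [3] / [4]
  Insert 4 (step 5): P = [1, 4] / [2] / [3] / [5];  Q = [1, 5] / [2] / [3] / [4]
Final shape: (2, 1, 1, 1).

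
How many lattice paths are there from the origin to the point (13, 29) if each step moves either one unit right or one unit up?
Number of paths = 25518731280

A monotone lattice path from (0, 0) to (13, 29) consists of 13 east steps and 29 north steps in some order, so it is determined by which 13 of the 42 steps are east. The count is C(42, 13) = 25518731280.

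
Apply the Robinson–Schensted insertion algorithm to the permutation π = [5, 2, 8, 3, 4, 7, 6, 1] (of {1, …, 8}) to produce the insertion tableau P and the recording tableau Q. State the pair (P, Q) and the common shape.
P = [1, 3, 4, 6] / [2, 7] / [5] / [8];  Q = [1, 3, 5, 6] / [2, 4] / [7] / [8];  common shape = (4, 2, 1, 1)

Row-insert the values π_1, π_2, … into P one at a time, bumping the leftmost entry strictly greater than the inserted value down to the next row. The recording tableau Q records, in position (i, j), the step at which that cell was added to P.
  Insert 5 (step 1): P = [5];  Q = [1]
  Insert 2 (step 2): P = [2] / [5];  Q = [1] / [2]
  Insert 8 (step 3): P = [2, 8] / [5];  Q = [1, 3] / [2]
  Insert 3 (step 4): P = [2, 3] / [5, 8];  Q = [1, 3] / [2, 4]
  Insert 4 (step 5): P = [2, 3, 4] / [5, 8];  Q = [1, 3, 5] / [2, 4]
  Insert 7 (step 6): P = [2, 3, 4, 7] / [5, 8];  Q = [1, 3, 5, 6] / [2, 4]
  Insert 6 (step 7): P = [2, 3, 4, 6] / [5, 7] / [8];  Q = [1, 3, 5, 6] / [2, 4] / [7]
  Insert 1 (step 8): P = [1, 3, 4, 6] / [2, 7] / [5] / [8];  Q = [1, 3, 5, 6] / [2, 4] / [7] / [8]
Final shape: (4, 2, 1, 1).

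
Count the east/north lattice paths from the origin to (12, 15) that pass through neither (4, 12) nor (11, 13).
Number of paths = 9638808

Inclusion–exclusion. Total paths: C(27, 12) = 17383860. Through P₁: C(16, 4)·C(11, 8) = 300300. Through P₂: C(24, 11)·C(3, 1) = 7488432. Since P₁ is strictly southwest of P₂, a monotone path through both must visit P₁ then P₂; paths through both = C(16, 4)·C(8, 7)·C(3, 1) = 43680. Avoid both = 17383860 − 300300 − 7488432 + 43680 = 9638808.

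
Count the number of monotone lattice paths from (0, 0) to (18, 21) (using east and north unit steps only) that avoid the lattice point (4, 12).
Number of paths = 60871858190

Total paths from (0, 0) to (18, 21): C(39, 18) = 62359143990. Paths through (4, 12): (paths (0, 0) → (4, 12)) × (paths (4, 12) → (18, 21)) = C(16, 4) · C(23, 14) = 1820 · 817190 = 1487285800. Avoidance count = 62359143990 − 1487285800 = 60871858190.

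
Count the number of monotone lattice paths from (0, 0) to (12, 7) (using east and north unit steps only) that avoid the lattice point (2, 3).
Number of paths = 40378

Total paths from (0, 0) to (12, 7): C(19, 12) = 50388. Paths through (2, 3): (paths (0, 0) → (2, 3)) × (paths (2, 3) → (12, 7)) = C(5, 2) · C(14, 10) = 10 · 1001 = 10010. Avoidance count = 50388 − 10010 = 40378.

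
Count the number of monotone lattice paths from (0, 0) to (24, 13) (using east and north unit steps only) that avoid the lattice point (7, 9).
Number of paths = 3493998900

Total paths from (0, 0) to (24, 13): C(37, 24) = 3562467300. Paths through (7, 9): (paths (0, 0) → (7, 9)) × (paths (7, 9) → (24, 13)) = C(16, 7) · C(21, 17) = 11440 · 5985 = 68468400. Avoidance count = 3562467300 − 68468400 = 3493998900.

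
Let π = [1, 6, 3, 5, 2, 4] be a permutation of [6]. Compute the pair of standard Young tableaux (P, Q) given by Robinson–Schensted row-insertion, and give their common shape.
P = [1, 2, 4] / [3, 5] / [6];  Q = [1, 2, 4] / [3, 6] / [5];  common shape = (3, 2, 1)

Row-insert the values π_1, π_2, … into P one at a time, bumping the leftmost entry strictly greater than the inserted value down to the next row. The recording tableau Q records, in position (i, j), the step at which that cell was added to P.
  Insert 1 (step 1): P = [1];  Q = [1]
  Insert 6 (step 2): P = [1, 6];  Q = [1, 2]
  Insert 3 (step 3): P = [1, 3] / [6];  Q = [1, 2] / [3]
  Insert 5 (step 4): P = [1, 3, 5] / [6];  Q = [1, 2, 4] / [3]
  Insert 2 (step 5): P = [1, 2, 5] / [3] / [6];  Q = [1, 2, 4] / [3] / [5]
  Insert 4 (step 6): P = [1, 2, 4] / [3, 5] / [6];  Q = [1, 2, 4] / [3, 6] / [5]
Final shape: (3, 2, 1).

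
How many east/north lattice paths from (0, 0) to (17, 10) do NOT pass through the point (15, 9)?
Number of paths = 4513773

Total paths from (0, 0) to (17, 10): C(27, 17) = 8436285. Paths through (15, 9): (paths (0, 0) → (15, 9)) × (paths (15, 9) → (17, 10)) = C(24, 15) · C(3, 2) = 1307504 · 3 = 3922512. Avoidance count = 8436285 − 3922512 = 4513773.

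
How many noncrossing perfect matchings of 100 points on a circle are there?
C_50 = 1978261657756160653623774456

These noncrossing handshakes are counted by the Catalan number C_n = (1/(n + 1)) · C(2n, n). For n = 50: C_50 = (1/51) · C(100, 50) = 100891344545564193334812497256/51 = 1978261657756160653623774456.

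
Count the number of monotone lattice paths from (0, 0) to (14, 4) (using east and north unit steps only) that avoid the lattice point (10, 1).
Number of paths = 2675

Total paths from (0, 0) to (14, 4): C(18, 14) = 3060. Paths through (10, 1): (paths (0, 0) → (10, 1)) × (paths (10, 1) → (14, 4)) = C(11, 10) · C(7, 4) = 11 · 35 = 385. Avoidance count = 3060 − 385 = 2675.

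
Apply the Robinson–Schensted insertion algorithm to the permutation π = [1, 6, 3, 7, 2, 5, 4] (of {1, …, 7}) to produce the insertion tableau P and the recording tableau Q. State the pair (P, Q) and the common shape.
P = [1, 2, 4] / [3, 5] / [6, 7];  Q = [1, 2, 4] / [3, 6] / [5, 7];  common shape = (3, 2, 2)

Row-insert the values π_1, π_2, … into P one at a time, bumping the leftmost entry strictly greater than the inserted value down to the next row. The recording tableau Q records, in position (i, j), the step at which that cell was added to P.
  Insert 1 (step 1): P = [1];  Q = [1]
  Insert 6 (step 2): P = [1, 6];  Q = [1, 2]
  Insert 3 (step 3): P = [1, 3] / [6];  Q = [1, 2] / [3]
  Insert 7 (step 4): P = [1, 3, 7] / [6];  Q = [1, 2, 4] / [3]
  Insert 2 (step 5): P = [1, 2, 7] / [3] / [6];  Q = [1, 2, 4] / [3] / [5]
  Insert 5 (step 6): P = [1, 2, 5] / [3, 7] / [6];  Q = [1, 2, 4] / [3, 6] / [5]
  Insert 4 (step 7): P = [1, 2, 4] / [3, 5] / [6, 7];  Q = [1, 2, 4] / [3, 6] / [5, 7]
Final shape: (3, 2, 2).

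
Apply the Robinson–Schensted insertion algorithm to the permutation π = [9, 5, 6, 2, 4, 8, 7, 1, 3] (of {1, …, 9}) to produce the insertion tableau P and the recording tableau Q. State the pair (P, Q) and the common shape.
P = [1, 3, 7] / [2, 4, 8] / [5, 6] / [9];  Q = [1, 3, 6] / [2, 5, 7] / [4, 9] / [8];  common shape = (3, 3, 2, 1)

Row-insert the values π_1, π_2, … into P one at a time, bumping the leftmost entry strictly greater than the inserted value down to the next row. The recording tableau Q records, in position (i, j), the step at which that cell was added to P.
  Insert 9 (step 1): P = [9];  Q = [1]
  Insert 5 (step 2): P = [5] / [9];  Q = [1] / [2]
  Insert 6 (step 3): P = [5, 6] / [9];  Q = [1, 3] / [2]
  Insert 2 (step 4): P = [2, 6] / [5] / [9];  Q = [1, 3] / [2] / [4]
  Insert 4 (step 5): P = [2, 4] / [5, 6] / [9];  Q = [1, 3] / [2, 5] / [4]
  Insert 8 (step 6): P = [2, 4, 8] / [5, 6] / [9];  Q = [1, 3, 6] / [2, 5] / [4]
  Insert 7 (step 7): P = [2, 4, 7] / [5, 6, 8] / [9];  Q = [1, 3, 6] / [2, 5, 7] / [4]
  Insert 1 (step 8): P = [1, 4, 7] / [2, 6, 8] / [5] / [9];  Q = [1, 3, 6] / [2, 5, 7] / [4] / [8]
  Insert 3 (step 9): P = [1, 3, 7] / [2, 4, 8] / [5, 6] / [9];  Q = [1, 3, 6] / [2, 5, 7] / [4, 9] / [8]
Final shape: (3, 3, 2, 1).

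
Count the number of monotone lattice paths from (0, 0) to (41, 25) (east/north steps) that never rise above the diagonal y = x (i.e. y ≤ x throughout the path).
Number of paths = 424618798185894312

By the reflection principle (André's argument), the number of monotone paths to (41, 25) with n ≤ m that never go above y = x is C(66, 41) − C(66, 42) = 1049058207282797712 − 624439409096903400 = 424618798185894312.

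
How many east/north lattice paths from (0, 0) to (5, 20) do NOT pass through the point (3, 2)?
Number of paths = 51230

Total paths from (0, 0) to (5, 20): C(25, 5) = 53130. Paths through (3, 2): (paths (0, 0) → (3, 2)) × (paths (3, 2) → (5, 20)) = C(5, 3) · C(20, 2) = 10 · 190 = 1900. Avoidance count = 53130 − 1900 = 51230.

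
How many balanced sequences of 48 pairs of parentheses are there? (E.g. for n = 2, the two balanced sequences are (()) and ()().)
C_48 = 131327898242169365477991900

These balanced parentheses are counted by the Catalan number C_n = (1/(n + 1)) · C(2n, n). For n = 48: C_48 = (1/49) · C(96, 48) = 6435067013866298908421603100/49 = 131327898242169365477991900.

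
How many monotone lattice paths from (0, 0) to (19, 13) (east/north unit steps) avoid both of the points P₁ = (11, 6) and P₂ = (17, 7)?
Number of paths = 260468824

Inclusion–exclusion. Total paths: C(32, 19) = 347373600. Through P₁: C(17, 11)·C(15, 8) = 79639560. Through P₂: C(24, 17)·C(8, 2) = 9690912. Since P₁ is strictly southwest of P₂, a monotone path through both must visit P₁ then P₂; paths through both = C(17, 11)·C(7, 6)·C(8, 2) = 2425696. Avoid both = 347373600 − 79639560 − 9690912 + 2425696 = 260468824.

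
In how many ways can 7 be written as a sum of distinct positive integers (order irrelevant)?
q(7) = 5

List partitions of 7 into distinct parts: 7, 6+1, 5+2, 4+3, 4+2+1. There are q(7) = 5. (Euler: this equals the number of odd-part partitions of 7.)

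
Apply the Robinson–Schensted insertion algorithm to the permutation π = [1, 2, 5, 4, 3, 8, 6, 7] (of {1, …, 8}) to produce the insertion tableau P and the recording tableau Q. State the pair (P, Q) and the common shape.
P = [1, 2, 3, 6, 7] / [4, 8] / [5];  Q = [1, 2, 3, 6, 8] / [4, 7] / [5];  common shape = (5, 2, 1)

Row-insert the values π_1, π_2, … into P one at a time, bumping the leftmost entry strictly greater than the inserted value down to the next row. The recording tableau Q records, in position (i, j), the step at which that cell was added to P.
  Insert 1 (step 1): P = [1];  Q = [1]
  Insert 2 (step 2): P = [1, 2];  Q = [1, 2]
  Insert 5 (step 3): P = [1, 2, 5];  Q = [1, 2, 3]
  Insert 4 (step 4): P = [1, 2, 4] / [5];  Q = [1, 2, 3] / [4]
  Insert 3 (step 5): P = [1, 2, 3] / [4] / [5];  Q = [1, 2, 3] / [4] / [5]
  Insert 8 (step 6): P = [1, 2, 3, 8] / [4] / [5];  Q = [1, 2, 3, 6] / [4] / [5]
  Insert 6 (step 7): P = [1, 2, 3, 6] / [4, 8] / [5];  Q = [1, 2, 3, 6] / [4, 7] / [5]
  Insert 7 (step 8): P = [1, 2, 3, 6, 7] / [4, 8] / [5];  Q = [1, 2, 3, 6, 8] / [4, 7] / [5]
Final shape: (5, 2, 1).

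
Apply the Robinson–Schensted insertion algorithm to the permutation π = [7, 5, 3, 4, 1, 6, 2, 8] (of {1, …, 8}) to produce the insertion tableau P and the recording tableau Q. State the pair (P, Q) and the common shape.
P = [1, 2, 6, 8] / [3, 4] / [5] / [7];  Q = [1, 4, 6, 8] / [2, 7] / [3] / [5];  common shape = (4, 2, 1, 1)

Row-insert the values π_1, π_2, … into P one at a time, bumping the leftmost entry strictly greater than the inserted value down to the next row. The recording tableau Q records, in position (i, j), the step at which that cell was added to P.
  Insert 7 (step 1): P = [7];  Q = [1]
  Insert 5 (step 2): P = [5] / [7];  Q = [1] / [2]
  Insert 3 (step 3): P = [3] / [5] / [7];  Q = [1] / [2] / [3]
  Insert 4 (step 4): P = [3, 4] / [5] / [7];  Q = [1, 4] / [2] / [3]
  Insert 1 (step 5): P = [1, 4] / [3] / [5] / [7];  Q = [1, 4] / [2] / [3] / [5]
  Insert 6 (step 6): P = [1, 4, 6] / [3] / [5] / [7];  Q = [1, 4, 6] / [2] / [3] / [5]
  Insert 2 (step 7): P = [1, 2, 6] / [3, 4] / [5] / [7];  Q = [1, 4, 6] / [2, 7] / [3] / [5]
  Insert 8 (step 8): P = [1, 2, 6, 8] / [3, 4] / [5] / [7];  Q = [1, 4, 6, 8] / [2, 7] / [3] / [5]
Final shape: (4, 2, 1, 1).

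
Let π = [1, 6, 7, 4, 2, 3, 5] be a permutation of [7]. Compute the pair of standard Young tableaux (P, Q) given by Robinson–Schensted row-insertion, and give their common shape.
P = [1, 2, 3, 5] / [4, 7] / [6];  Q = [1, 2, 3, 7] / [4, 6] / [5];  common shape = (4, 2, 1)

Row-insert the values π_1, π_2, … into P one at a time, bumping the leftmost entry strictly greater than the inserted value down to the next row. The recording tableau Q records, in position (i, j), the step at which that cell was added to P.
  Insert 1 (step 1): P = [1];  Q = [1]
  Insert 6 (step 2): P = [1, 6];  Q = [1, 2]
  Insert 7 (step 3): P = [1, 6, 7];  Q = [1, 2, 3]
  Insert 4 (step 4): P = [1, 4, 7] / [6];  Q = [1, 2, 3] / [4]
  Insert 2 (step 5): P = [1, 2, 7] / [4] / [6];  Q = [1, 2, 3] / [4] / [5]
  Insert 3 (step 6): P = [1, 2, 3] / [4, 7] / [6];  Q = [1, 2, 3] / [4, 6] / [5]
  Insert 5 (step 7): P = [1, 2, 3, 5] / [4, 7] / [6];  Q = [1, 2, 3, 7] / [4, 6] / [5]
Final shape: (4, 2, 1).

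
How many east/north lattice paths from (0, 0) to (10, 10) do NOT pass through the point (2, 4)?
Number of paths = 139711

Total paths from (0, 0) to (10, 10): C(20, 10) = 184756. Paths through (2, 4): (paths (0, 0) → (2, 4)) × (paths (2, 4) → (10, 10)) = C(6, 2) · C(14, 8) = 15 · 3003 = 45045. Avoidance count = 184756 − 45045 = 139711.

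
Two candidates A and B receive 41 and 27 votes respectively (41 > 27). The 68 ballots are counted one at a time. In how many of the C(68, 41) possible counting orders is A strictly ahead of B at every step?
Strict-lead orderings = 1401733046198382128

Total orderings of the 68 votes with 41 for A: C(68, 41) = 6808417652963570336. By the Bertrand ballot formula (Cycle Lemma / reflection principle), the number of orderings in which A is strictly ahead of B throughout is (p − q)/(p + q) · C(p + q, p) = (41 − 27)/(41 + 27) · 6808417652963570336 = 1401733046198382128.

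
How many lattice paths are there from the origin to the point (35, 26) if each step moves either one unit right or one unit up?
Number of paths = 121801604478231762

A monotone lattice path from (0, 0) to (35, 26) consists of 35 east steps and 26 north steps in some order, so it is determined by which 35 of the 61 steps are east. The count is C(61, 35) = 121801604478231762.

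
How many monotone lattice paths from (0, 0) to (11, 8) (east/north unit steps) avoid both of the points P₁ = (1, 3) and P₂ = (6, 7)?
Number of paths = 56298

Inclusion–exclusion. Total paths: C(19, 11) = 75582. Through P₁: C(4, 1)·C(15, 10) = 12012. Through P₂: C(13, 6)·C(6, 5) = 10296. Since P₁ is strictly southwest of P₂, a monotone path through both must visit P₁ then P₂; paths through both = C(4, 1)·C(9, 5)·C(6, 5) = 3024. Avoid both = 75582 − 12012 − 10296 + 3024 = 56298.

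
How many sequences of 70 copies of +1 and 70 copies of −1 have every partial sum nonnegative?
C_70 = 1321422108420282270489942177190229544600

These ballot sequences are counted by the Catalan number C_n = (1/(n + 1)) · C(2n, n). For n = 70: C_70 = (1/71) · C(140, 70) = 93820969697840041204785894580506297666600/71 = 1321422108420282270489942177190229544600.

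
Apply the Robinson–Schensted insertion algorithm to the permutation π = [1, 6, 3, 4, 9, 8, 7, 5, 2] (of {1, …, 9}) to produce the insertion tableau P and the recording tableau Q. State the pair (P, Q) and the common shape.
P = [1, 2, 4, 5] / [3, 7] / [6] / [8] / [9];  Q = [1, 2, 4, 5] / [3, 6] / [7] / [8] / [9];  common shape = (4, 2, 1, 1, 1)

Row-insert the values π_1, π_2, … into P one at a time, bumping the leftmost entry strictly greater than the inserted value down to the next row. The recording tableau Q records, in position (i, j), the step at which that cell was added to P.
  Insert 1 (step 1): P = [1];  Q = [1]
  Insert 6 (step 2): P = [1, 6];  Q = [1, 2]
  Insert 3 (step 3): P = [1, 3] / [6];  Q = [1, 2] / [3]
  Insert 4 (step 4): P = [1, 3, 4] / [6];  Q = [1, 2, 4] / [3]
  Insert 9 (step 5): P = [1, 3, 4, 9] / [6];  Q = [1, 2, 4, 5] / [3]
  Insert 8 (step 6): P = [1, 3, 4, 8] / [6, 9];  Q = [1, 2, 4, 5] / [3, 6]
  Insert 7 (step 7): P = [1, 3, 4, 7] / [6, 8] / [9];  Q = [1, 2, 4, 5] / [3, 6] / [7]
  Insert 5 (step 8): P = [1, 3, 4, 5] / [6, 7] / [8] / [9];  Q = [1, 2, 4, 5] / [3, 6] / [7] / [8]
  Insert 2 (step 9): P = [1, 2, 4, 5] / [3, 7] / [6] / [8] / [9];  Q = [1, 2, 4, 5] / [3, 6] / [7] / [8] / [9]
Final shape: (4, 2, 1, 1, 1).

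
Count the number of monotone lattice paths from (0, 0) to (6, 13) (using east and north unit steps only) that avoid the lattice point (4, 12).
Number of paths = 21672

Total paths from (0, 0) to (6, 13): C(19, 6) = 27132. Paths through (4, 12): (paths (0, 0) → (4, 12)) × (paths (4, 12) → (6, 13)) = C(16, 4) · C(3, 2) = 1820 · 3 = 5460. Avoidance count = 27132 − 5460 = 21672.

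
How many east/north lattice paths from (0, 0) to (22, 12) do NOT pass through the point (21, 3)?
Number of paths = 548333800

Total paths from (0, 0) to (22, 12): C(34, 22) = 548354040. Paths through (21, 3): (paths (0, 0) → (21, 3)) × (paths (21, 3) → (22, 12)) = C(24, 21) · C(10, 1) = 2024 · 10 = 20240. Avoidance count = 548354040 − 20240 = 548333800.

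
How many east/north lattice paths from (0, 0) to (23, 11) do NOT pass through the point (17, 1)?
Number of paths = 285953616

Total paths from (0, 0) to (23, 11): C(34, 23) = 286097760. Paths through (17, 1): (paths (0, 0) → (17, 1)) × (paths (17, 1) → (23, 11)) = C(18, 17) · C(16, 6) = 18 · 8008 = 144144. Avoidance count = 286097760 − 144144 = 285953616.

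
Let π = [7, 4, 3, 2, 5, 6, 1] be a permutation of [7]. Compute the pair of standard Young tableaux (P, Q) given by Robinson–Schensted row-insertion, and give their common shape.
P = [1, 5, 6] / [2] / [3] / [4] / [7];  Q = [1, 5, 6] / [2] / [3] / [4] / [7];  common shape = (3, 1, 1, 1, 1)

Row-insert the values π_1, π_2, … into P one at a time, bumping the leftmost entry strictly greater than the inserted value down to the next row. The recording tableau Q records, in position (i, j), the step at which that cell was added to P.
  Insert 7 (step 1): P = [7];  Q = [1]
  Insert 4 (step 2): P = [4] / [7];  Q = [1] / [2]
  Insert 3 (step 3): P = [3] / [4] / [7];  Q = [1] / [2] / [3]
  Insert 2 (step 4): P = [2] / [3] / [4] / [7];  Q = [1] / [2] / [3] / [4]
  Insert 5 (step 5): P = [2, 5] / [3] / [4] / [7];  Q = [1, 5] / [2] / [3] / [4]
  Insert 6 (step 6): P = [2, 5, 6] / [3] / [4] / [7];  Q = [1, 5, 6] / [2] / [3] / [4]
  Insert 1 (step 7): P = [1, 5, 6] / [2] / [3] / [4] / [7];  Q = [1, 5, 6] / [2] / [3] / [4] / [7]
Final shape: (3, 1, 1, 1, 1).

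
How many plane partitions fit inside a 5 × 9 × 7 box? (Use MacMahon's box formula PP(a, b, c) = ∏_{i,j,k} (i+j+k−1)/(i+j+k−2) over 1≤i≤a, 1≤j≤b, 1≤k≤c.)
PP(5, 9, 7) = 2424984388825856

Evaluate the triple product over i = 1..5, j = 1..9, k = 1..7. The factors are (2/1) · (3/2) · (4/3) · (5/4) · (6/5) · (7/6) · (8/7) · (3/2) · … (315 factors total). The numerators and denominators telescope so the product is an integer; carrying out the multiplication exactly gives PP(5, 9, 7) = 2424984388825856.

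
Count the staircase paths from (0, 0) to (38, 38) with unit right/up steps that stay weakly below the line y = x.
C_38 = 176733862787006701400

These NE paths below the diagonal are counted by the Catalan number C_n = (1/(n + 1)) · C(2n, n). For n = 38: C_38 = (1/39) · C(76, 38) = 6892620648693261354600/39 = 176733862787006701400.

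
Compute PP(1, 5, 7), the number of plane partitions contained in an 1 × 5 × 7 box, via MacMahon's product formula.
PP(1, 5, 7) = 792

Evaluate the triple product over i = 1..1, j = 1..5, k = 1..7. The factors are (2/1) · (3/2) · (4/3) · (5/4) · (6/5) · (7/6) · (8/7) · (3/2) · … (35 factors total). The numerators and denominators telescope so the product is an integer; carrying out the multiplication exactly gives PP(1, 5, 7) = 792.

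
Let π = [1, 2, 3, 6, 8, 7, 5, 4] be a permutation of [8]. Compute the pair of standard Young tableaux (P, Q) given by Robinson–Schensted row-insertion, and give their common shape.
P = [1, 2, 3, 4, 7] / [5] / [6] / [8];  Q = [1, 2, 3, 4, 5] / [6] / [7] / [8];  common shape = (5, 1, 1, 1)

Row-insert the values π_1, π_2, … into P one at a time, bumping the leftmost entry strictly greater than the inserted value down to the next row. The recording tableau Q records, in position (i, j), the step at which that cell was added to P.
  Insert 1 (step 1): P = [1];  Q = [1]
  Insert 2 (step 2): P = [1, 2];  Q = [1, 2]
  Insert 3 (step 3): P = [1, 2, 3];  Q = [1, 2, 3]
  Insert 6 (step 4): P = [1, 2, 3, 6];  Q = [1, 2, 3, 4]
  Insert 8 (step 5): P = [1, 2, 3, 6, 8];  Q = [1, 2, 3, 4, 5]
  Insert 7 (step 6): P = [1, 2, 3, 6, 7] / [8];  Q = [1, 2, 3, 4, 5] / [6]
  Insert 5 (step 7): P = [1, 2, 3, 5, 7] / [6] / [8];  Q = [1, 2, 3, 4, 5] / [6] / [7]
  Insert 4 (step 8): P = [1, 2, 3, 4, 7] / [5] / [6] / [8];  Q = [1, 2, 3, 4, 5] / [6] / [7] / [8]
Final shape: (5, 1, 1, 1).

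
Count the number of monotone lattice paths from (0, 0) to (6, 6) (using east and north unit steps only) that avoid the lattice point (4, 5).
Number of paths = 546

Total paths from (0, 0) to (6, 6): C(12, 6) = 924. Paths through (4, 5): (paths (0, 0) → (4, 5)) × (paths (4, 5) → (6, 6)) = C(9, 4) · C(3, 2) = 126 · 3 = 378. Avoidance count = 924 − 378 = 546.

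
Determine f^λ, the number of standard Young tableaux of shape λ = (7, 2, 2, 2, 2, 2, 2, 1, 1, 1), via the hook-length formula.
# SYT of shape (7, 2, 2, 2, 2, 2, 2, 1, 1, 1) = 74687613

Hook-length formula: f^λ = n! / Π hook(c), product over all cells c of the Young diagram. For λ = (7, 2, 2, 2, 2, 2, 2, 1, 1, 1), n = 22 boxes. Hook lengths by row (left-to-right, top-to-bottom): [16, 12, 5, 4, 3, 2, 1]; [10, 6]; [9, 5]; [8, 4]; [7, 3]; [6, 2]; [5, 1]; [3]; [2]; [1]. Product of hooks = 15049359360000. So f^λ = 22! / 15049359360000 = 1124000727777607680000 / 15049359360000 = 74687613.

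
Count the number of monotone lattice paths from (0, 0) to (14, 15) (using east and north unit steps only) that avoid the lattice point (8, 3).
Number of paths = 74495700

Total paths from (0, 0) to (14, 15): C(29, 14) = 77558760. Paths through (8, 3): (paths (0, 0) → (8, 3)) × (paths (8, 3) → (14, 15)) = C(11, 8) · C(18, 6) = 165 · 18564 = 3063060. Avoidance count = 77558760 − 3063060 = 74495700.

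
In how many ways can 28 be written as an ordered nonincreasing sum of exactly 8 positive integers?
p(28, 8 parts) = 434

Partitions of n into exactly k parts are in bijection with partitions of n − k into at most k parts (subtract 1 from each part). So p(28, exactly 8) = p(20, parts ≤ 8). Computing via the recurrence p(m, j) = p(m, j−1) + p(m−j, j) gives 434.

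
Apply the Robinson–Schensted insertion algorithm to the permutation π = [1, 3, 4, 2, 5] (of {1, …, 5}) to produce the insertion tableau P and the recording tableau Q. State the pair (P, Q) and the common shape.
P = [1, 2, 4, 5] / [3];  Q = [1, 2, 3, 5] / [4];  common shape = (4, 1)

Row-insert the values π_1, π_2, … into P one at a time, bumping the leftmost entry strictly greater than the inserted value down to the next row. The recording tableau Q records, in position (i, j), the step at which that cell was added to P.
  Insert 1 (step 1): P = [1];  Q = [1]
  Insert 3 (step 2): P = [1, 3];  Q = [1, 2]
  Insert 4 (step 3): P = [1, 3, 4];  Q = [1, 2, 3]
  Insert 2 (step 4): P = [1, 2, 4] / [3];  Q = [1, 2, 3] / [4]
  Insert 5 (step 5): P = [1, 2, 4, 5] / [3];  Q = [1, 2, 3, 5] / [4]
Final shape: (4, 1).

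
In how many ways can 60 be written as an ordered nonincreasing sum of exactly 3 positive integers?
p(60, 3 parts) = 300

Partitions of n into exactly k parts are in bijection with partitions of n − k into at most k parts (subtract 1 from each part). So p(60, exactly 3) = p(57, parts ≤ 3). Computing via the recurrence p(m, j) = p(m, j−1) + p(m−j, j) gives 300.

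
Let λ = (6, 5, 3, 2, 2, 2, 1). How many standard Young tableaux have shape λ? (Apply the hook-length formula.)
# SYT of shape (6, 5, 3, 2, 2, 2, 1) = 733296564

Hook-length formula: f^λ = n! / Π hook(c), product over all cells c of the Young diagram. For λ = (6, 5, 3, 2, 2, 2, 1), n = 21 boxes. Hook lengths by row (left-to-right, top-to-bottom): [12, 10, 6, 4, 3, 1]; [10, 8, 4, 2, 1]; [7, 5, 1]; [5, 3]; [4, 2]; [3, 1]; [1]. Product of hooks = 69672960000. So f^λ = 21! / 69672960000 = 51090942171709440000 / 69672960000 = 733296564.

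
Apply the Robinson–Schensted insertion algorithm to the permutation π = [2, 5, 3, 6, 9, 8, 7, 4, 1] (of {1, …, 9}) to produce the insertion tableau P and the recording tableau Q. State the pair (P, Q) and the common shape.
P = [1, 3, 4, 7] / [2, 6] / [5] / [8] / [9];  Q = [1, 2, 4, 5] / [3, 6] / [7] / [8] / [9];  common shape = (4, 2, 1, 1, 1)

Row-insert the values π_1, π_2, … into P one at a time, bumping the leftmost entry strictly greater than the inserted value down to the next row. The recording tableau Q records, in position (i, j), the step at which that cell was added to P.
  Insert 2 (step 1): P = [2];  Q = [1]
  Insert 5 (step 2): P = [2, 5];  Q = [1, 2]
  Insert 3 (step 3): P = [2, 3] / [5];  Q = [1, 2] / [3]
  Insert 6 (step 4): P = [2, 3, 6] / [5];  Q = [1, 2, 4] / [3]
  Insert 9 (step 5): P = [2, 3, 6, 9] / [5];  Q = [1, 2, 4, 5] / [3]
  Insert 8 (step 6): P = [2, 3, 6, 8] / [5, 9];  Q = [1, 2, 4, 5] / [3, 6]
  Insert 7 (step 7): P = [2, 3, 6, 7] / [5, 8] / [9];  Q = [1, 2, 4, 5] / [3, 6] / [7]
  Insert 4 (step 8): P = [2, 3, 4, 7] / [5, 6] / [8] / [9];  Q = [1, 2, 4, 5] / [3, 6] / [7] / [8]
  Insert 1 (step 9): P = [1, 3, 4, 7] / [2, 6] / [5] / [8] / [9];  Q = [1, 2, 4, 5] / [3, 6] / [7] / [8] / [9]
Final shape: (4, 2, 1, 1, 1).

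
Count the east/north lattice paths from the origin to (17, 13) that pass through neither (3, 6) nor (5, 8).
Number of paths = 105147126

Inclusion–exclusion. Total paths: C(30, 17) = 119759850. Through P₁: C(9, 3)·C(21, 14) = 9767520. Through P₂: C(13, 5)·C(17, 12) = 7963956. Since P₁ is strictly southwest of P₂, a monotone path through both must visit P₁ then P₂; paths through both = C(9, 3)·C(4, 2)·C(17, 12) = 3118752. Avoid both = 119759850 − 9767520 − 7963956 + 3118752 = 105147126.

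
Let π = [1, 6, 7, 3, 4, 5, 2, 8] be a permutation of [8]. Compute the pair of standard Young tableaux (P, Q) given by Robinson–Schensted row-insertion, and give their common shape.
P = [1, 2, 4, 5, 8] / [3, 7] / [6];  Q = [1, 2, 3, 6, 8] / [4, 5] / [7];  common shape = (5, 2, 1)

Row-insert the values π_1, π_2, … into P one at a time, bumping the leftmost entry strictly greater than the inserted value down to the next row. The recording tableau Q records, in position (i, j), the step at which that cell was added to P.
  Insert 1 (step 1): P = [1];  Q = [1]
  Insert 6 (step 2): P = [1, 6];  Q = [1, 2]
  Insert 7 (step 3): P = [1, 6, 7];  Q = [1, 2, 3]
  Insert 3 (step 4): P = [1, 3, 7] / [6];  Q = [1, 2, 3] / [4]
  Insert 4 (step 5): P = [1, 3, 4] / [6, 7];  Q = [1, 2, 3] / [4, 5]
  Insert 5 (step 6): P = [1, 3, 4, 5] / [6, 7];  Q = [1, 2, 3, 6] / [4, 5]
  Insert 2 (step 7): P = [1, 2, 4, 5] / [3, 7] / [6];  Q = [1, 2, 3, 6] / [4, 5] / [7]
  Insert 8 (step 8): P = [1, 2, 4, 5, 8] / [3, 7] / [6];  Q = [1, 2, 3, 6, 8] / [4, 5] / [7]
Final shape: (5, 2, 1).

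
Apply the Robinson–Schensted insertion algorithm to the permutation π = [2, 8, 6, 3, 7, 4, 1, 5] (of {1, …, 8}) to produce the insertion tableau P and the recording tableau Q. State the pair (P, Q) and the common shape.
P = [1, 3, 4, 5] / [2, 7] / [6] / [8];  Q = [1, 2, 5, 8] / [3, 6] / [4] / [7];  common shape = (4, 2, 1, 1)

Row-insert the values π_1, π_2, … into P one at a time, bumping the leftmost entry strictly greater than the inserted value down to the next row. The recording tableau Q records, in position (i, j), the step at which that cell was added to P.
  Insert 2 (step 1): P = [2];  Q = [1]
  Insert 8 (step 2): P = [2, 8];  Q = [1, 2]
  Insert 6 (step 3): P = [2, 6] / [8];  Q = [1, 2] / [3]
  Insert 3 (step 4): P = [2, 3] / [6] / [8];  Q = [1, 2] / [3] / [4]
  Insert 7 (step 5): P = [2, 3, 7] / [6] / [8];  Q = [1, 2, 5] / [3] / [4]
  Insert 4 (step 6): P = [2, 3, 4] / [6, 7] / [8];  Q = [1, 2, 5] / [3, 6] / [4]
  Insert 1 (step 7): P = [1, 3, 4] / [2, 7] / [6] / [8];  Q = [1, 2, 5] / [3, 6] / [4] / [7]
  Insert 5 (step 8): P = [1, 3, 4, 5] / [2, 7] / [6] / [8];  Q = [1, 2, 5, 8] / [3, 6] / [4] / [7]
Final shape: (4, 2, 1, 1).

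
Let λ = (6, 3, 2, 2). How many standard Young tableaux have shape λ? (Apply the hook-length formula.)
# SYT of shape (6, 3, 2, 2) = 12012

Hook-length formula: f^λ = n! / Π hook(c), product over all cells c of the Young diagram. For λ = (6, 3, 2, 2), n = 13 boxes. Hook lengths by row (left-to-right, top-to-bottom): [9, 8, 5, 3, 2, 1]; [5, 4, 1]; [3, 2]; [2, 1]. Product of hooks = 518400. So f^λ = 13! / 518400 = 6227020800 / 518400 = 12012.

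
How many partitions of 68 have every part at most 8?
p(68, parts ≤ 8) = 163069

Use the recurrence p(n, m) = p(n, m−1) + p(n−m, m): either the largest part is < m (count p(n, m−1)) or the largest part is exactly m (remove one copy of m, count p(n−m, m)). With p(0, ·) = 1 this gives p(68, parts ≤ 8) = 163069. (By conjugating Young diagrams, this also counts partitions of 68 into at most 8 parts.)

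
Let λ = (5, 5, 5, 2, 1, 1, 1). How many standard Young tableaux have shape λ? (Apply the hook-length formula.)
# SYT of shape (5, 5, 5, 2, 1, 1, 1) = 45147648

Hook-length formula: f^λ = n! / Π hook(c), product over all cells c of the Young diagram. For λ = (5, 5, 5, 2, 1, 1, 1), n = 20 boxes. Hook lengths by row (left-to-right, top-to-bottom): [11, 7, 5, 4, 3]; [10, 6, 4, 3, 2]; [9, 5, 3, 2, 1]; [5, 1]; [3]; [2]; [1]. Product of hooks = 53887680000. So f^λ = 20! / 53887680000 = 2432902008176640000 / 53887680000 = 45147648.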